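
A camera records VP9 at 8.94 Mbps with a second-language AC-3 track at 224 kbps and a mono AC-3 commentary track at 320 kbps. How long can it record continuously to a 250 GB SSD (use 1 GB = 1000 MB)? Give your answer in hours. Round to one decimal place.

Audio total: 224 + 320 = 544 kbps = 0.544 Mbps.
Total bitrate: 8.94 + 0.544 = 9.484 Mbps.
Capacity: 250 GB = 2,000,000 Mb.
Recording time: 2,000,000 / 9.484 = 210,881 s ≈ 58.6 hours.

58.6 hours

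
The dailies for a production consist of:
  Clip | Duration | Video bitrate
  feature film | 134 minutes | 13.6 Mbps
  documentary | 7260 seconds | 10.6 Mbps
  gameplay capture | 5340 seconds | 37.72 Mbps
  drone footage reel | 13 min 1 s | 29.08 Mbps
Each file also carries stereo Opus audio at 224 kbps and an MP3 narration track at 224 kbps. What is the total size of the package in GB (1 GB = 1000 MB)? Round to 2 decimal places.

Audio total: 224 + 224 = 448 kbps = 0.448 Mbps.
feature film: 14.048 Mbps × 8040 s = 112945.9 Mb
documentary: 11.048 Mbps × 7260 s = 80208.5 Mb
gameplay capture: 38.168 Mbps × 5340 s = 203817.1 Mb
drone footage reel: 29.528 Mbps × 781 s = 23061.4 Mb
Total: 420032.9 Mb = 52504.1 MB.
= 52.50 GB.

52.50 GB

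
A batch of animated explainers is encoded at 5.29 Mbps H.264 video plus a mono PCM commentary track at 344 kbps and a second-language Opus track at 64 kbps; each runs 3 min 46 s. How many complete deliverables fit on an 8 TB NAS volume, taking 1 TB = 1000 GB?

3 min 46 s = 226 s
Audio total: 344 + 64 = 408 kbps = 0.408 Mbps.
Total bitrate: 5.698 Mbps.
Per item: 5.698 Mbps × 226 s = 1,288 Mb = 161.0 MB.
Capacity: 8 TB = 64,000,000 Mb; 49699.16 items → 49699 complete.

49699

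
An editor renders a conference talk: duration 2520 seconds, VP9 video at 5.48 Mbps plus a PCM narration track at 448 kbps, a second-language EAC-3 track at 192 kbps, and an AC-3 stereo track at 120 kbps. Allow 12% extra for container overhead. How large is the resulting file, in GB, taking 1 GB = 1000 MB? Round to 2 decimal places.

2.20 GB

Audio total: 448 + 192 + 120 = 760 kbps = 0.760 Mbps.
Total bitrate: 5.48 + 0.760 = 6.240 Mbps.
Stream data: 6.240 Mbps × 2520 s = 15724.8 Mb.
With 12% container overhead: ×1.12.
17,612 Mb ÷ 8 = 2,201 MB → 2.201 GB.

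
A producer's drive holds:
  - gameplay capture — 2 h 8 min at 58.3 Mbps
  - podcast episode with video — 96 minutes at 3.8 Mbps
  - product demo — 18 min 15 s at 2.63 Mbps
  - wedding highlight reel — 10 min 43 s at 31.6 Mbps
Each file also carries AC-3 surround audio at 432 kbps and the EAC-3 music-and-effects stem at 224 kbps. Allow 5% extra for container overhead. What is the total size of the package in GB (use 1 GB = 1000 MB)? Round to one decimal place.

66.0 GB

Audio total: 432 + 224 = 656 kbps = 0.656 Mbps.
gameplay capture: 58.956 Mbps × 7680 s × 1.05 = 475421.2 Mb
podcast episode with video: 4.456 Mbps × 5760 s × 1.05 = 26949.9 Mb
product demo: 3.286 Mbps × 1095 s × 1.05 = 3778.1 Mb
wedding highlight reel: 32.256 Mbps × 643 s × 1.05 = 21777.6 Mb
Total: 527926.8 Mb = 65990.8 MB.
= 65.99 GB.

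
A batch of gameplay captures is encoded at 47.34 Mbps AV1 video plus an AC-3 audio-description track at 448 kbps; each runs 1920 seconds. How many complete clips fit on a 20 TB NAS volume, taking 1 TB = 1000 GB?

Audio: 448 kbps = 0.448 Mbps.
Total bitrate: 47.788 Mbps.
Per item: 47.788 Mbps × 1920 s = 91,753 Mb = 11,469 MB.
Capacity: 20 TB = 160,000,000 Mb; 1743.81 items → 1743 complete.

1743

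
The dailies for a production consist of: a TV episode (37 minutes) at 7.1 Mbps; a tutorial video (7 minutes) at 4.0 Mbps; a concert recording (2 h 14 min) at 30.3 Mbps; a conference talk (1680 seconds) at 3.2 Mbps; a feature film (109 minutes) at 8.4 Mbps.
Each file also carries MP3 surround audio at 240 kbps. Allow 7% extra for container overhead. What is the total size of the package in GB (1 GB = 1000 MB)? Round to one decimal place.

43.6 GB

Audio: 240 kbps = 0.240 Mbps.
TV episode: 7.340 Mbps × 2220 s × 1.07 = 17435.4 Mb
tutorial video: 4.240 Mbps × 420 s × 1.07 = 1905.5 Mb
concert recording: 30.540 Mbps × 8040 s × 1.07 = 262729.5 Mb
conference talk: 3.440 Mbps × 1680 s × 1.07 = 6183.7 Mb
feature film: 8.640 Mbps × 6540 s × 1.07 = 60461.0 Mb
Total: 348715.1 Mb = 43589.4 MB.
= 43.59 GB.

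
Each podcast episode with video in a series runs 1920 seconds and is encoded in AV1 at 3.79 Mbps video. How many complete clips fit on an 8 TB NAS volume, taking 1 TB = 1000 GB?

8795

Per item: 3.790 Mbps × 1920 s = 7,277 Mb = 909.6 MB.
Capacity: 8 TB = 64,000,000 Mb; 8795.07 items → 8795 complete.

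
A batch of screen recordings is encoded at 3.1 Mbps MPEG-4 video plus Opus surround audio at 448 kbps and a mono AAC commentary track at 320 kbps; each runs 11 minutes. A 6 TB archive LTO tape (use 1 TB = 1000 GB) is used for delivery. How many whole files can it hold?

18802

11 min = 660 s
Audio total: 448 + 320 = 768 kbps = 0.768 Mbps.
Total bitrate: 3.868 Mbps.
Per item: 3.868 Mbps × 660 s = 2,553 Mb = 319.1 MB.
Capacity: 6 TB = 48,000,000 Mb; 18802.29 items → 18802 complete.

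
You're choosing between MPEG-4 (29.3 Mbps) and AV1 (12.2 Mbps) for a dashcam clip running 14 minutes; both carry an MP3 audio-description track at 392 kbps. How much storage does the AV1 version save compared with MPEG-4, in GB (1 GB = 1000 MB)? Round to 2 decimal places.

14 min = 840 s
Audio: 392 kbps = 0.392 Mbps.
MPEG-4: 29.692 Mbps × 840 s = 24941.3 Mb = 3.118 GB.
AV1: 12.592 Mbps × 840 s = 10577.3 Mb = 1.322 GB.
Saving: 3.118 − 1.322 = 1.796 GB.

1.80 GB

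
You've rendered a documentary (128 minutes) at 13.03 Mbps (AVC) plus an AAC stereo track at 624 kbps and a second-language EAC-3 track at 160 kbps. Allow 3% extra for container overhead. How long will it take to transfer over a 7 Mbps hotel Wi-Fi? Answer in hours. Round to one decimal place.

128 min = 7680 s
Audio total: 624 + 160 = 784 kbps = 0.784 Mbps.
Total bitrate: 13.814 Mbps.
File: 13.814 Mbps × 7680 s = 106091.5 Mb.
With 3% container overhead: ×1.03. → 109274.3 Mb.
At 7 Mbps: 109274.3 / 7 = 15610.6 s ≈ 4.34 hours.

4.3 hours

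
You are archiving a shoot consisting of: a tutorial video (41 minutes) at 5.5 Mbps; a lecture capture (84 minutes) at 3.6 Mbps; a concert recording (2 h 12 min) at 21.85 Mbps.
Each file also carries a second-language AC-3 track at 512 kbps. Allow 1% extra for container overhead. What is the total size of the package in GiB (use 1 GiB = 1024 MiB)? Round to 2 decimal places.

Audio: 512 kbps = 0.512 Mbps.
tutorial video: 6.012 Mbps × 2460 s × 1.01 = 14937.4 Mb
lecture capture: 4.112 Mbps × 5040 s × 1.01 = 20931.7 Mb
concert recording: 22.362 Mbps × 7920 s × 1.01 = 178878.1 Mb
Total: 214747.3 Mb = 26843.4 MB.
= 25.00 GiB.

25.00 GiB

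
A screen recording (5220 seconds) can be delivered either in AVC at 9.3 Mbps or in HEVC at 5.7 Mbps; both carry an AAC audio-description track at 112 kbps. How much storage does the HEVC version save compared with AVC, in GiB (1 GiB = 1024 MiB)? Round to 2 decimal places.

Audio: 112 kbps = 0.112 Mbps.
AVC: 9.412 Mbps × 5220 s = 49130.6 Mb = 5.720 GiB.
HEVC: 5.812 Mbps × 5220 s = 30338.6 Mb = 3.532 GiB.
Saving: 5.720 − 3.532 = 2.188 GiB.

2.19 GiB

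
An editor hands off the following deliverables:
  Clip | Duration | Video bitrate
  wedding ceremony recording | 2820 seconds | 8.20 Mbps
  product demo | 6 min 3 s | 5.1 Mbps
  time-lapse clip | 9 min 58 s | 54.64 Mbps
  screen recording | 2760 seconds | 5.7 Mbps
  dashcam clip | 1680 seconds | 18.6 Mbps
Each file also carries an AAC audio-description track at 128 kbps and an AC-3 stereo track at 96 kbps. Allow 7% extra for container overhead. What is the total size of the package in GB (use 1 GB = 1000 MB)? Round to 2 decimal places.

Audio total: 128 + 96 = 224 kbps = 0.224 Mbps.
wedding ceremony recording: 8.424 Mbps × 2820 s × 1.07 = 25418.6 Mb
product demo: 5.324 Mbps × 363 s × 1.07 = 2067.9 Mb
time-lapse clip: 54.864 Mbps × 598 s × 1.07 = 35105.3 Mb
screen recording: 5.924 Mbps × 2760 s × 1.07 = 17494.8 Mb
dashcam clip: 18.824 Mbps × 1680 s × 1.07 = 33838.0 Mb
Total: 113924.5 Mb = 14240.6 MB.
= 14.24 GB.

14.24 GB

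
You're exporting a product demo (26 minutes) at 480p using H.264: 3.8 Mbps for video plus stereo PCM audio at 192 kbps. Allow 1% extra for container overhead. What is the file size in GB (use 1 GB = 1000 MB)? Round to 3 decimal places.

26 min = 1560 s
Audio: 192 kbps = 0.192 Mbps.
Total bitrate: 3.8 + 0.192 = 3.992 Mbps.
Stream data: 3.992 Mbps × 1560 s = 6227.5 Mb.
With 1% container overhead: ×1.01.
6,290 Mb ÷ 8 = 786.2 MB → 0.7862 GB.

0.786 GB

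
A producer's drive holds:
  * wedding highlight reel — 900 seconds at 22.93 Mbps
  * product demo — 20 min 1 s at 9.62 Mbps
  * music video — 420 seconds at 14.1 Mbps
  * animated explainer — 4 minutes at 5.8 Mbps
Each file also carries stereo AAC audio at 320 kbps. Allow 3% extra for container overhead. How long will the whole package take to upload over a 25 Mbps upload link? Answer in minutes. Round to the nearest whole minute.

Audio: 320 kbps = 0.320 Mbps.
wedding highlight reel: 23.250 Mbps × 900 s × 1.03 = 21552.8 Mb
product demo: 9.940 Mbps × 1201 s × 1.03 = 12296.1 Mb
music video: 14.420 Mbps × 420 s × 1.03 = 6238.1 Mb
animated explainer: 6.120 Mbps × 240 s × 1.03 = 1512.9 Mb
Total: 41599.8 Mb = 5200.0 MB.
At 25 Mbps: 41599.8 / 25 = 1664 s ≈ 27.7 minutes.

28 minutes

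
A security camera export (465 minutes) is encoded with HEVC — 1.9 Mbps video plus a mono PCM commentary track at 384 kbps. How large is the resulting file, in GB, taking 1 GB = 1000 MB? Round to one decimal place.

465 min = 27900 s
Audio: 384 kbps = 0.384 Mbps.
Total bitrate: 1.9 + 0.384 = 2.284 Mbps.
Stream data: 2.284 Mbps × 27900 s = 63723.6 Mb.
63,724 Mb ÷ 8 = 7,965 MB → 7.965 GB.

8.0 GB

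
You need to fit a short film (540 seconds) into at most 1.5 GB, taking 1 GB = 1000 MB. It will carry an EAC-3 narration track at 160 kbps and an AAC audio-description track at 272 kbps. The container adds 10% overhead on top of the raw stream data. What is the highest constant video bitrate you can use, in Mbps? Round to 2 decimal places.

Budget: 1.5 GB = 12000.0 Mb.
Stream payload after overhead: 12000.0 / 1.10 = 10909.1 Mb.
Total bitrate budget: 10909.1 Mb / 540 s = 20.202 Mbps.
Audio total: 160 + 272 = 432 kbps = 0.432 Mbps.
Video: 20.202 − 0.432 = 19.770 Mbps.

19.77 Mbps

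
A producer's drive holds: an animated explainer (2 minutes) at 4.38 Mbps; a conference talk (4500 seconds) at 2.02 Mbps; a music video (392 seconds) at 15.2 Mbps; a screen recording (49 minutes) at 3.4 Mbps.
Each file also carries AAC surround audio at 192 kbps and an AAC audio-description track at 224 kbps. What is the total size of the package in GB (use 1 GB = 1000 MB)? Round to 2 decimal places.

Audio total: 192 + 224 = 416 kbps = 0.416 Mbps.
animated explainer: 4.796 Mbps × 120 s = 575.5 Mb
conference talk: 2.436 Mbps × 4500 s = 10962.0 Mb
music video: 15.616 Mbps × 392 s = 6121.5 Mb
screen recording: 3.816 Mbps × 2940 s = 11219.0 Mb
Total: 28878.0 Mb = 3609.8 MB.
= 3.610 GB.

3.61 GB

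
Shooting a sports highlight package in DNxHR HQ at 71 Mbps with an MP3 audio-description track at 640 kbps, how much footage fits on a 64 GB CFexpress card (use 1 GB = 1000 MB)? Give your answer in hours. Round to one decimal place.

Audio: 640 kbps = 0.640 Mbps.
Total bitrate: 71 + 0.640 = 71.640 Mbps.
Capacity: 64 GB = 512,000 Mb.
Recording time: 512,000 / 71.640 = 7,147 s ≈ 1.99 hours.

2.0 hours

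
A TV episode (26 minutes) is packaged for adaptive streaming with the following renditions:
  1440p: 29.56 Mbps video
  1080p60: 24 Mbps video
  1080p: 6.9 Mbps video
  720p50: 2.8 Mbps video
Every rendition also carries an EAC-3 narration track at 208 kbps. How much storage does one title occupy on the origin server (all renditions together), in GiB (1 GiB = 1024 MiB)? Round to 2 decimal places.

26 min = 1560 s
Audio: 208 kbps = 0.208 Mbps.
Sum of rendition bitrates: (29.56+0.208) + (24+0.208) + (6.9+0.208) + (2.8+0.208) = 64.092 Mbps.
× 1560 s = 99,984 Mb = 12,498 MB = 11.64 GiB.

11.64 GiB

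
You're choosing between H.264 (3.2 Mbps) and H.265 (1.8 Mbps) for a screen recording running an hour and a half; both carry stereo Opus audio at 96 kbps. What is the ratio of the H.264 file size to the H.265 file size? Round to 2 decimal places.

1.5 h = 5400 s
Audio: 96 kbps = 0.096 Mbps.
H.264: 3.296 Mbps × 5400 s = 17798.4 Mb = 2.072 GiB.
H.265: 1.896 Mbps × 5400 s = 10238.4 Mb = 1.192 GiB.
Ratio: 2.072 / 1.192 = 1.738.

1.74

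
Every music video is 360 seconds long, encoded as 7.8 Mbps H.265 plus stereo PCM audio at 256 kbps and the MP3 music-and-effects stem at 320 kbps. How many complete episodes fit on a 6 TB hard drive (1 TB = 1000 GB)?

15918

Audio total: 256 + 320 = 576 kbps = 0.576 Mbps.
Total bitrate: 8.376 Mbps.
Per item: 8.376 Mbps × 360 s = 3,015 Mb = 376.9 MB.
Capacity: 6 TB = 48,000,000 Mb; 15918.50 items → 15918 complete.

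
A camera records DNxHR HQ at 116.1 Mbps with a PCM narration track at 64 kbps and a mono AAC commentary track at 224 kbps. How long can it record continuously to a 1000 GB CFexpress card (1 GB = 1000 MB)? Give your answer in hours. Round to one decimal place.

19.1 hours

Audio total: 64 + 224 = 288 kbps = 0.288 Mbps.
Total bitrate: 116.1 + 0.288 = 116.388 Mbps.
Capacity: 1000 GB = 8,000,000 Mb.
Recording time: 8,000,000 / 116.388 = 68,736 s ≈ 19.1 hours.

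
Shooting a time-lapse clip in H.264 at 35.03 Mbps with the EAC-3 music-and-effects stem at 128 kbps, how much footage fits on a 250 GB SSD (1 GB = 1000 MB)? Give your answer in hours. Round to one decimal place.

Audio: 128 kbps = 0.128 Mbps.
Total bitrate: 35.03 + 0.128 = 35.158 Mbps.
Capacity: 250 GB = 2,000,000 Mb.
Recording time: 2,000,000 / 35.158 = 56,886 s ≈ 15.8 hours.

15.8 hours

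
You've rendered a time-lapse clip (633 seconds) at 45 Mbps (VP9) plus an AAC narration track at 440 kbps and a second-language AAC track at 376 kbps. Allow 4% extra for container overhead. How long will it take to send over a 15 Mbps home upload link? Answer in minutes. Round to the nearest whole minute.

Audio total: 440 + 376 = 816 kbps = 0.816 Mbps.
Total bitrate: 45.816 Mbps.
File: 45.816 Mbps × 633 s = 29001.5 Mb.
With 4% container overhead: ×1.04. → 30161.6 Mb.
At 15 Mbps: 30161.6 / 15 = 2010.8 s ≈ 33.5 minutes.

34 minutes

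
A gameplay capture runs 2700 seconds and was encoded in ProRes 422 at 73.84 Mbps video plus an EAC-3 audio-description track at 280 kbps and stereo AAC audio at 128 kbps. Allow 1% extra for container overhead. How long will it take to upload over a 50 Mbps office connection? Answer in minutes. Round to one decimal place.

Audio total: 280 + 128 = 408 kbps = 0.408 Mbps.
Total bitrate: 74.248 Mbps.
File: 74.248 Mbps × 2700 s = 200469.6 Mb.
With 1% container overhead: ×1.01. → 202474.3 Mb.
At 50 Mbps: 202474.3 / 50 = 4049.5 s ≈ 67.5 minutes.

67.5 minutes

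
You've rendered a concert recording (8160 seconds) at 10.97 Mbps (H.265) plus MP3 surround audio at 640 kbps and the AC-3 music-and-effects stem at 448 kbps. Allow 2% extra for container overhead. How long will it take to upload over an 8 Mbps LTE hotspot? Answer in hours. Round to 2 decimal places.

3.48 hours

Audio total: 640 + 448 = 1088 kbps = 1.088 Mbps.
Total bitrate: 12.058 Mbps.
File: 12.058 Mbps × 8160 s = 98393.3 Mb.
With 2% container overhead: ×1.02. → 100361.1 Mb.
At 8 Mbps: 100361.1 / 8 = 12545.1 s ≈ 3.48 hours.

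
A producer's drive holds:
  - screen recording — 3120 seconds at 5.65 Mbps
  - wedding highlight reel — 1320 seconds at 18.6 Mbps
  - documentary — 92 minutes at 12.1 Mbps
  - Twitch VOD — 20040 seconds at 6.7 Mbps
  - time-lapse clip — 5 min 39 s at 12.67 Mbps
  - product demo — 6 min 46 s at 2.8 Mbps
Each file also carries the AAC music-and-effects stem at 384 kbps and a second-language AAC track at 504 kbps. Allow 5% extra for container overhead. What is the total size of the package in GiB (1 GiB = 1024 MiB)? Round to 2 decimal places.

33.73 GiB

Audio total: 384 + 504 = 888 kbps = 0.888 Mbps.
screen recording: 6.538 Mbps × 3120 s × 1.05 = 21418.5 Mb
wedding highlight reel: 19.488 Mbps × 1320 s × 1.05 = 27010.4 Mb
documentary: 12.988 Mbps × 5520 s × 1.05 = 75278.4 Mb
Twitch VOD: 7.588 Mbps × 20040 s × 1.05 = 159666.7 Mb
time-lapse clip: 13.558 Mbps × 339 s × 1.05 = 4826.0 Mb
product demo: 3.688 Mbps × 406 s × 1.05 = 1572.2 Mb
Total: 289772.2 Mb = 36221.5 MB.
= 33.73 GiB.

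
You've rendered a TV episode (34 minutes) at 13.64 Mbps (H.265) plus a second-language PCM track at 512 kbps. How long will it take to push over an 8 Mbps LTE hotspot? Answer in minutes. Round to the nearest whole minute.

34 min = 2040 s
Audio: 512 kbps = 0.512 Mbps.
Total bitrate: 14.152 Mbps.
File: 14.152 Mbps × 2040 s = 28870.1 Mb.
At 8 Mbps: 28870.1 / 8 = 3608.8 s ≈ 60.1 minutes.

60 minutes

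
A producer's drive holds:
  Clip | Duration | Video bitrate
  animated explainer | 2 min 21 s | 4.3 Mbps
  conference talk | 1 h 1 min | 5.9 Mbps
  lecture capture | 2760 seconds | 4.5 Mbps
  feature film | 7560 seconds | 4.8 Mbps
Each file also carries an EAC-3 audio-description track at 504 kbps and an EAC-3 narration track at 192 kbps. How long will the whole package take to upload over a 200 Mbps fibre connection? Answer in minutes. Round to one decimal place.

Audio total: 504 + 192 = 696 kbps = 0.696 Mbps.
animated explainer: 4.996 Mbps × 141 s = 704.4 Mb
conference talk: 6.596 Mbps × 3660 s = 24141.4 Mb
lecture capture: 5.196 Mbps × 2760 s = 14341.0 Mb
feature film: 5.496 Mbps × 7560 s = 41549.8 Mb
Total: 80736.5 Mb = 10092.1 MB.
At 200 Mbps: 80736.5 / 200 = 404 s ≈ 6.73 minutes.

6.7 minutes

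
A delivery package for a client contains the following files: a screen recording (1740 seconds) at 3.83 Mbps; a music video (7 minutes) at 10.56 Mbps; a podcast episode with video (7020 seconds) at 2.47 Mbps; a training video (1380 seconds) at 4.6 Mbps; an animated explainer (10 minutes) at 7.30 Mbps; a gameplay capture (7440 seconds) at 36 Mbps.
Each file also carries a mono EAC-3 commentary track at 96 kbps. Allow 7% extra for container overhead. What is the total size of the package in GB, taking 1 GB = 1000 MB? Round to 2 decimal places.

Audio: 96 kbps = 0.096 Mbps.
screen recording: 3.926 Mbps × 1740 s × 1.07 = 7309.4 Mb
music video: 10.656 Mbps × 420 s × 1.07 = 4788.8 Mb
podcast episode with video: 2.566 Mbps × 7020 s × 1.07 = 19274.3 Mb
training video: 4.696 Mbps × 1380 s × 1.07 = 6934.1 Mb
animated explainer: 7.396 Mbps × 600 s × 1.07 = 4748.2 Mb
gameplay capture: 36.096 Mbps × 7440 s × 1.07 = 287353.0 Mb
Total: 330407.9 Mb = 41301.0 MB.
= 41.30 GB.

41.30 GB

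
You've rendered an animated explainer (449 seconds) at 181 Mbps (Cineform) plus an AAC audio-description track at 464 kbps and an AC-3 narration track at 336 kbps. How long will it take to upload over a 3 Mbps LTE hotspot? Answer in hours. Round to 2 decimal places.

7.56 hours

Audio total: 464 + 336 = 800 kbps = 0.800 Mbps.
Total bitrate: 181.800 Mbps.
File: 181.800 Mbps × 449 s = 81628.2 Mb.
At 3 Mbps: 81628.2 / 3 = 27209.4 s ≈ 7.56 hours.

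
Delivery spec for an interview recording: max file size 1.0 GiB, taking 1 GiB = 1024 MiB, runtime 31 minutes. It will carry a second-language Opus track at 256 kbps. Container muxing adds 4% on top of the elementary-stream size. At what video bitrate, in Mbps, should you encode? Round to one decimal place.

Budget: 1.0 GiB = 8589.9 Mb.
Stream payload after overhead: 8589.9 / 1.04 = 8259.6 Mb.
31 min = 1860 s
Total bitrate budget: 8259.6 Mb / 1860 s = 4.441 Mbps.
Audio: 256 kbps = 0.256 Mbps.
Video: 4.441 − 0.256 = 4.185 Mbps.

4.2 Mbps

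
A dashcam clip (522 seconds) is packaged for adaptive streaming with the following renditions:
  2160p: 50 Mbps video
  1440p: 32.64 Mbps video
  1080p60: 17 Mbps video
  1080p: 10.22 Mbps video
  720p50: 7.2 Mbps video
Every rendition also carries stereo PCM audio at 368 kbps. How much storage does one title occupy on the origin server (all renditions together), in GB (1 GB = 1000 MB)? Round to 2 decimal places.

Audio: 368 kbps = 0.368 Mbps.
Sum of rendition bitrates: (50+0.368) + (32.64+0.368) + (17+0.368) + (10.22+0.368) + (7.2+0.368) = 118.900 Mbps.
× 522 s = 62,066 Mb = 7,758 MB = 7.758 GB.

7.76 GB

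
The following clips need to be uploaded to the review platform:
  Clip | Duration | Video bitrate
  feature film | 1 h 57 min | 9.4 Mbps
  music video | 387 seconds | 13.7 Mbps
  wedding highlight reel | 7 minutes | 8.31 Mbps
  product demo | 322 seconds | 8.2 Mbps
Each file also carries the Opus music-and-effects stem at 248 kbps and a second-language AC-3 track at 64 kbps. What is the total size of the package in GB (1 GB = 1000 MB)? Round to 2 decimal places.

Audio total: 248 + 64 = 312 kbps = 0.312 Mbps.
feature film: 9.712 Mbps × 7020 s = 68178.2 Mb
music video: 14.012 Mbps × 387 s = 5422.6 Mb
wedding highlight reel: 8.622 Mbps × 420 s = 3621.2 Mb
product demo: 8.512 Mbps × 322 s = 2740.9 Mb
Total: 79963.0 Mb = 9995.4 MB.
= 9.995 GB.

10.00 GB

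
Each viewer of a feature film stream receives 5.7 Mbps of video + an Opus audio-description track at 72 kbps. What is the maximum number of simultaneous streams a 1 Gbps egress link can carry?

Audio: 72 kbps = 0.072 Mbps.
Per-viewer media rate: 5.772 Mbps.
1 Gbps = 1,000 Mbps; 1,000 / 5.772 = 173.25 → 173 viewers.

173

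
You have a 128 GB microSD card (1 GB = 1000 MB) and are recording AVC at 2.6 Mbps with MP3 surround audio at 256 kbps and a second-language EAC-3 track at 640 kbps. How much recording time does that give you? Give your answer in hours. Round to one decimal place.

Audio total: 256 + 640 = 896 kbps = 0.896 Mbps.
Total bitrate: 2.6 + 0.896 = 3.496 Mbps.
Capacity: 128 GB = 1,024,000 Mb.
Recording time: 1,024,000 / 3.496 = 292,906 s ≈ 81.4 hours.

81.4 hours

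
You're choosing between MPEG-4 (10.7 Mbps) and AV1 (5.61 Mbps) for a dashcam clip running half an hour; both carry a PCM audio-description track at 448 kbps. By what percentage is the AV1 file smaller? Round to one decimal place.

45.7%

30 min = 1800 s
Audio: 448 kbps = 0.448 Mbps.
MPEG-4: 11.148 Mbps × 1800 s = 20066.4 Mb = 2.508 GB.
AV1: 6.058 Mbps × 1800 s = 10904.4 Mb = 1.363 GB.
Reduction: (1 − 1.363/2.508) × 100 = 45.66%.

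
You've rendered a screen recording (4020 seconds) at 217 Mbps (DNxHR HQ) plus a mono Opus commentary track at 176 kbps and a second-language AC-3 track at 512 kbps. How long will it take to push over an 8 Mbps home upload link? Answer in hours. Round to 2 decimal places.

Audio total: 176 + 512 = 688 kbps = 0.688 Mbps.
Total bitrate: 217.688 Mbps.
File: 217.688 Mbps × 4020 s = 875105.8 Mb.
At 8 Mbps: 875105.8 / 8 = 109388.2 s ≈ 30.4 hours.

30.39 hours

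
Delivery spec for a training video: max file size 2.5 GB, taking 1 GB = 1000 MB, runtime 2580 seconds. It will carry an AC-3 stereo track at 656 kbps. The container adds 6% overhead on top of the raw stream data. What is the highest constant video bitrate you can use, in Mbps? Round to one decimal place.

6.7 Mbps

Budget: 2.5 GB = 20000.0 Mb.
Stream payload after overhead: 20000.0 / 1.06 = 18867.9 Mb.
Total bitrate budget: 18867.9 Mb / 2580 s = 7.313 Mbps.
Audio: 656 kbps = 0.656 Mbps.
Video: 7.313 − 0.656 = 6.657 Mbps.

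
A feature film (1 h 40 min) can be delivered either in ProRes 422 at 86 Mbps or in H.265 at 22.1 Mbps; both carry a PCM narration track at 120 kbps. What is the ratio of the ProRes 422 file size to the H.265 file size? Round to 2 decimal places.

3.88

1 h 40 min = 100 min = 6000 s
Audio: 120 kbps = 0.120 Mbps.
ProRes 422: 86.120 Mbps × 6000 s = 516720.0 Mb = 64.590 GB.
H.265: 22.220 Mbps × 6000 s = 133320.0 Mb = 16.665 GB.
Ratio: 64.590 / 16.665 = 3.876.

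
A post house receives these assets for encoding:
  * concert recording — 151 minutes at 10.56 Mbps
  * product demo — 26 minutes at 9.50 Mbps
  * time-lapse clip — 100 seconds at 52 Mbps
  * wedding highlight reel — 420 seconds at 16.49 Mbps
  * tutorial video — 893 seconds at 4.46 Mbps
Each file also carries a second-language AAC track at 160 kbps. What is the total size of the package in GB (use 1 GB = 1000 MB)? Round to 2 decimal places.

16.07 GB

Audio: 160 kbps = 0.160 Mbps.
concert recording: 10.720 Mbps × 9060 s = 97123.2 Mb
product demo: 9.660 Mbps × 1560 s = 15069.6 Mb
time-lapse clip: 52.160 Mbps × 100 s = 5216.0 Mb
wedding highlight reel: 16.650 Mbps × 420 s = 6993.0 Mb
tutorial video: 4.620 Mbps × 893 s = 4125.7 Mb
Total: 128527.5 Mb = 16065.9 MB.
= 16.07 GB.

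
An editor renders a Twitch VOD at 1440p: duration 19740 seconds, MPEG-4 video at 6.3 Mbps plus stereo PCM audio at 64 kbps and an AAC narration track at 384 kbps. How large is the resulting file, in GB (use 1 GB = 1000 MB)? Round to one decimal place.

16.7 GB

Audio total: 64 + 384 = 448 kbps = 0.448 Mbps.
Total bitrate: 6.3 + 0.448 = 6.748 Mbps.
Stream data: 6.748 Mbps × 19740 s = 133205.5 Mb.
133,206 Mb ÷ 8 = 16,651 MB → 16.65 GB.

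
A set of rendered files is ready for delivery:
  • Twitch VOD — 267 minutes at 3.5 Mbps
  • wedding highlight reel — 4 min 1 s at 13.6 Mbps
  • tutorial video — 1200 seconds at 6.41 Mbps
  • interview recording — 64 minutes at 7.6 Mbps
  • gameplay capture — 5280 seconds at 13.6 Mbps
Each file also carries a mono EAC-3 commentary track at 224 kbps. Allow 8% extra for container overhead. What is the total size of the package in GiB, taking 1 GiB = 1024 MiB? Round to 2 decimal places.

Audio: 224 kbps = 0.224 Mbps.
Twitch VOD: 3.724 Mbps × 16020 s × 1.08 = 64431.2 Mb
wedding highlight reel: 13.824 Mbps × 241 s × 1.08 = 3598.1 Mb
tutorial video: 6.634 Mbps × 1200 s × 1.08 = 8597.7 Mb
interview recording: 7.824 Mbps × 3840 s × 1.08 = 32447.7 Mb
gameplay capture: 13.824 Mbps × 5280 s × 1.08 = 78830.0 Mb
Total: 187904.6 Mb = 23488.1 MB.
= 21.87 GiB.

21.87 GiB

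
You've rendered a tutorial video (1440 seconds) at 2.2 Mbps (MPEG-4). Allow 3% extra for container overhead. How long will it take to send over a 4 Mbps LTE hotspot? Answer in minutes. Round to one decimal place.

13.6 minutes

File: 2.200 Mbps × 1440 s = 3168.0 Mb.
With 3% container overhead: ×1.03. → 3263.0 Mb.
At 4 Mbps: 3263.0 / 4 = 815.8 s ≈ 13.6 minutes.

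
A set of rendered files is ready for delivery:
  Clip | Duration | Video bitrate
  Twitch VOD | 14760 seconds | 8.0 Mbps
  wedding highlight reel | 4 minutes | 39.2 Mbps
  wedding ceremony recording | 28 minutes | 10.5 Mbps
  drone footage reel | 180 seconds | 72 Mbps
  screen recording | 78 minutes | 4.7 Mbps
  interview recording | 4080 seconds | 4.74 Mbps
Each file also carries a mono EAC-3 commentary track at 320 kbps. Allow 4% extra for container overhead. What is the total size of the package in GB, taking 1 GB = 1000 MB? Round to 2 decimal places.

26.99 GB

Audio: 320 kbps = 0.320 Mbps.
Twitch VOD: 8.320 Mbps × 14760 s × 1.04 = 127715.3 Mb
wedding highlight reel: 39.520 Mbps × 240 s × 1.04 = 9864.2 Mb
wedding ceremony recording: 10.820 Mbps × 1680 s × 1.04 = 18904.7 Mb
drone footage reel: 72.320 Mbps × 180 s × 1.04 = 13538.3 Mb
screen recording: 5.020 Mbps × 4680 s × 1.04 = 24433.3 Mb
interview recording: 5.060 Mbps × 4080 s × 1.04 = 21470.6 Mb
Total: 215926.5 Mb = 26990.8 MB.
= 26.99 GB.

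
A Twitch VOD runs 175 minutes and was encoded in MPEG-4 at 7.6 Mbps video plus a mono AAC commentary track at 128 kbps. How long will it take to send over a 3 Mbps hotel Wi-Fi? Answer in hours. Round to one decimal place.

175 min = 10500 s
Audio: 128 kbps = 0.128 Mbps.
Total bitrate: 7.728 Mbps.
File: 7.728 Mbps × 10500 s = 81144.0 Mb.
At 3 Mbps: 81144.0 / 3 = 27048.0 s ≈ 7.51 hours.

7.5 hours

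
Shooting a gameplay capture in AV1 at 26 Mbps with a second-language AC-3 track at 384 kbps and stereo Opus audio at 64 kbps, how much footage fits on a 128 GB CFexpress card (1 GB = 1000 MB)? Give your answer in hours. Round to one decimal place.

10.8 hours

Audio total: 384 + 64 = 448 kbps = 0.448 Mbps.
Total bitrate: 26 + 0.448 = 26.448 Mbps.
Capacity: 128 GB = 1,024,000 Mb.
Recording time: 1,024,000 / 26.448 = 38,717 s ≈ 10.8 hours.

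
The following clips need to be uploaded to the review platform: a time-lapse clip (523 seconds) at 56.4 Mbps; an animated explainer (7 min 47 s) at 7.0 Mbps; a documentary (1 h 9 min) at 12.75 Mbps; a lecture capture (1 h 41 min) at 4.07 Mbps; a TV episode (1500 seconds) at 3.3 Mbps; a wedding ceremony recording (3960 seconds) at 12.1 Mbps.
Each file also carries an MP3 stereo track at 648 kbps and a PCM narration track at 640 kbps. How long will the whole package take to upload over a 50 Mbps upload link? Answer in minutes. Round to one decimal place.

61.5 minutes

Audio total: 648 + 640 = 1288 kbps = 1.288 Mbps.
time-lapse clip: 57.688 Mbps × 523 s = 30170.8 Mb
animated explainer: 8.288 Mbps × 467 s = 3870.5 Mb
documentary: 14.038 Mbps × 4140 s = 58117.3 Mb
lecture capture: 5.358 Mbps × 6060 s = 32469.5 Mb
TV episode: 4.588 Mbps × 1500 s = 6882.0 Mb
wedding ceremony recording: 13.388 Mbps × 3960 s = 53016.5 Mb
Total: 184526.6 Mb = 23065.8 MB.
At 50 Mbps: 184526.6 / 50 = 3691 s ≈ 61.5 minutes.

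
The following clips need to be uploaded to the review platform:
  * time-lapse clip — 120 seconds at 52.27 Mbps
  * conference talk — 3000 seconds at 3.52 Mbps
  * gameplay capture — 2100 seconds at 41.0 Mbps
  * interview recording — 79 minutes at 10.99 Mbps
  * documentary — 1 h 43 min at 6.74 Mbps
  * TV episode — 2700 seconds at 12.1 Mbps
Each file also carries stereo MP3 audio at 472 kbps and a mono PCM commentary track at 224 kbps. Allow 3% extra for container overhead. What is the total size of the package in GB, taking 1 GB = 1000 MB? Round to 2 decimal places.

Audio total: 472 + 224 = 696 kbps = 0.696 Mbps.
time-lapse clip: 52.966 Mbps × 120 s × 1.03 = 6546.6 Mb
conference talk: 4.216 Mbps × 3000 s × 1.03 = 13027.4 Mb
gameplay capture: 41.696 Mbps × 2100 s × 1.03 = 90188.4 Mb
interview recording: 11.686 Mbps × 4740 s × 1.03 = 57053.4 Mb
documentary: 7.436 Mbps × 6180 s × 1.03 = 47333.1 Mb
TV episode: 12.796 Mbps × 2700 s × 1.03 = 35585.7 Mb
Total: 249734.7 Mb = 31216.8 MB.
= 31.22 GB.

31.22 GB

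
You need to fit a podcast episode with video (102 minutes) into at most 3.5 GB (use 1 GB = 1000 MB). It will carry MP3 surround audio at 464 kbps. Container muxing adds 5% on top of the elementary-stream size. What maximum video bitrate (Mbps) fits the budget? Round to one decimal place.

3.9 Mbps

Budget: 3.5 GB = 28000.0 Mb.
Stream payload after overhead: 28000.0 / 1.05 = 26666.7 Mb.
102 min = 6120 s
Total bitrate budget: 26666.7 Mb / 6120 s = 4.357 Mbps.
Audio: 464 kbps = 0.464 Mbps.
Video: 4.357 − 0.464 = 3.893 Mbps.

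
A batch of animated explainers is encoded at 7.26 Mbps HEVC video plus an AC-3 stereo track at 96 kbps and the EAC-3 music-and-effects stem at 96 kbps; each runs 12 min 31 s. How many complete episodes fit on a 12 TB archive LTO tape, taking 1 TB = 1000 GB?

12 min 31 s = 751 s
Audio total: 96 + 96 = 192 kbps = 0.192 Mbps.
Total bitrate: 7.452 Mbps.
Per item: 7.452 Mbps × 751 s = 5,596 Mb = 699.6 MB.
Capacity: 12 TB = 96,000,000 Mb; 17153.73 items → 17153 complete.

17153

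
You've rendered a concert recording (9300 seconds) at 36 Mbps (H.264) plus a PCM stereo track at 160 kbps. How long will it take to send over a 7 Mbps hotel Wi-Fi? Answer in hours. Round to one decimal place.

Audio: 160 kbps = 0.160 Mbps.
Total bitrate: 36.160 Mbps.
File: 36.160 Mbps × 9300 s = 336288.0 Mb.
At 7 Mbps: 336288.0 / 7 = 48041.1 s ≈ 13.3 hours.

13.3 hours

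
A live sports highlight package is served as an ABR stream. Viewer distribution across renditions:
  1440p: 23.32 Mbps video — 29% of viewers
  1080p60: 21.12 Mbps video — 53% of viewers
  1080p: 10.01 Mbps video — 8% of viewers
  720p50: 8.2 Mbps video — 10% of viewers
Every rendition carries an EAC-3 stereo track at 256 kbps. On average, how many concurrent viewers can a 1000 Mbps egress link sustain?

Audio: 256 kbps = 0.256 Mbps.
Average per-viewer bitrate: 0.29×23.576 + 0.53×21.376 + 0.08×10.266 + 0.10×8.456 = 19.833 Mbps.
1000 Mbps = 1,000 Mbps; 1,000 / 19.833 = 50.42 → 50.

50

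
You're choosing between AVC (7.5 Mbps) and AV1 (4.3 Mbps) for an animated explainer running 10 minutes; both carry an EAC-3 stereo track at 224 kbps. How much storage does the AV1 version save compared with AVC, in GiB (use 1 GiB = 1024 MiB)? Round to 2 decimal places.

10 min = 600 s
Audio: 224 kbps = 0.224 Mbps.
AVC: 7.724 Mbps × 600 s = 4634.4 Mb = 0.540 GiB.
AV1: 4.524 Mbps × 600 s = 2714.4 Mb = 0.316 GiB.
Saving: 0.540 − 0.316 = 0.224 GiB.

0.22 GiB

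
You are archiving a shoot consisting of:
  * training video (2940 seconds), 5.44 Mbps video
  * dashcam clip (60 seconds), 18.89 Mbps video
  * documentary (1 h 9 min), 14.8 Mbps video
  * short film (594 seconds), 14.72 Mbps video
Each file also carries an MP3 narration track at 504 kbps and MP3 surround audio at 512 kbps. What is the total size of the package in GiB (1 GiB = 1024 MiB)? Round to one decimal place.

Audio total: 504 + 512 = 1016 kbps = 1.016 Mbps.
training video: 6.456 Mbps × 2940 s = 18980.6 Mb
dashcam clip: 19.906 Mbps × 60 s = 1194.4 Mb
documentary: 15.816 Mbps × 4140 s = 65478.2 Mb
short film: 15.736 Mbps × 594 s = 9347.2 Mb
Total: 95000.4 Mb = 11875.1 MB.
= 11.06 GiB.

11.1 GiB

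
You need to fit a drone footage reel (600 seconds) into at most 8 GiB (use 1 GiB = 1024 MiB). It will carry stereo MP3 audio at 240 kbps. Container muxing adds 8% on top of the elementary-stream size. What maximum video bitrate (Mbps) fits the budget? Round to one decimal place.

Budget: 8 GiB = 68719.5 Mb.
Stream payload after overhead: 68719.5 / 1.08 = 63629.1 Mb.
Total bitrate budget: 63629.1 Mb / 600 s = 106.049 Mbps.
Audio: 240 kbps = 0.240 Mbps.
Video: 106.049 − 0.240 = 105.809 Mbps.

105.8 Mbps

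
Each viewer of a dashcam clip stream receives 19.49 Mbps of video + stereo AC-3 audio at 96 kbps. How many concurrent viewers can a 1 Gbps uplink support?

51

Audio: 96 kbps = 0.096 Mbps.
Per-viewer media rate: 19.586 Mbps.
1 Gbps = 1,000 Mbps; 1,000 / 19.586 = 51.06 → 51 viewers.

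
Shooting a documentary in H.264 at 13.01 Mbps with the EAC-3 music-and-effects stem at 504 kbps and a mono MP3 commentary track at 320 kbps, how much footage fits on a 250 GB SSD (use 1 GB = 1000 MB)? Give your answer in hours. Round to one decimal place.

40.2 hours

Audio total: 504 + 320 = 824 kbps = 0.824 Mbps.
Total bitrate: 13.01 + 0.824 = 13.834 Mbps.
Capacity: 250 GB = 2,000,000 Mb.
Recording time: 2,000,000 / 13.834 = 144,571 s ≈ 40.2 hours.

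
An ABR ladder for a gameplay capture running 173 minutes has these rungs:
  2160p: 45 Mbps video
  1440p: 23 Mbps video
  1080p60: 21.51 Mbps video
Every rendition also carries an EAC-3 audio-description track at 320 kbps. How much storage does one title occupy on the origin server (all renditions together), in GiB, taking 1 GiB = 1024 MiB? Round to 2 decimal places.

109.32 GiB

173 min = 10380 s
Audio: 320 kbps = 0.320 Mbps.
Sum of rendition bitrates: (45+0.320) + (23+0.320) + (21.51+0.320) = 90.470 Mbps.
× 10380 s = 939,079 Mb = 117,385 MB = 109.3 GiB.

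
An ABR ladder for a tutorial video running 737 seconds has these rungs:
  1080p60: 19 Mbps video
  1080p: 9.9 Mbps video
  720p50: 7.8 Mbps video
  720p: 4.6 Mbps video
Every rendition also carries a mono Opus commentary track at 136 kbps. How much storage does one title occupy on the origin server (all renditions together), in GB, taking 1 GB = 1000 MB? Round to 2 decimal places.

3.85 GB

Audio: 136 kbps = 0.136 Mbps.
Sum of rendition bitrates: (19+0.136) + (9.9+0.136) + (7.8+0.136) + (4.6+0.136) = 41.844 Mbps.
× 737 s = 30,839 Mb = 3,855 MB = 3.855 GB.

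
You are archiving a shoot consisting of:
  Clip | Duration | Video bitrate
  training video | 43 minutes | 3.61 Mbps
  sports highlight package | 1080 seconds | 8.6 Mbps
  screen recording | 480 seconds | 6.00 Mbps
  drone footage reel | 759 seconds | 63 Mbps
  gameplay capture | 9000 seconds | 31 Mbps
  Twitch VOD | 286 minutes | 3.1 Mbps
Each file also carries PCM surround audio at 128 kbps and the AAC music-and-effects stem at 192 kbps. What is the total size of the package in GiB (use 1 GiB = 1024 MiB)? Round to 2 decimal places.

47.90 GiB

Audio total: 128 + 192 = 320 kbps = 0.320 Mbps.
training video: 3.930 Mbps × 2580 s = 10139.4 Mb
sports highlight package: 8.920 Mbps × 1080 s = 9633.6 Mb
screen recording: 6.320 Mbps × 480 s = 3033.6 Mb
drone footage reel: 63.320 Mbps × 759 s = 48059.9 Mb
gameplay capture: 31.320 Mbps × 9000 s = 281880.0 Mb
Twitch VOD: 3.420 Mbps × 17160 s = 58687.2 Mb
Total: 411433.7 Mb = 51429.2 MB.
= 47.90 GiB.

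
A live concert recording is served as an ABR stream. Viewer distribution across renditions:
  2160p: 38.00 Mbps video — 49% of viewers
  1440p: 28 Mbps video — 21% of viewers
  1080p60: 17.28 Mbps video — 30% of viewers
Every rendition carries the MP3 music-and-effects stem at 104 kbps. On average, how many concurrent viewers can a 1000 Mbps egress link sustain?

33

Audio: 104 kbps = 0.104 Mbps.
Average per-viewer bitrate: 0.49×38.104 + 0.21×28.104 + 0.30×17.384 = 29.788 Mbps.
1000 Mbps = 1,000 Mbps; 1,000 / 29.788 = 33.57 → 33.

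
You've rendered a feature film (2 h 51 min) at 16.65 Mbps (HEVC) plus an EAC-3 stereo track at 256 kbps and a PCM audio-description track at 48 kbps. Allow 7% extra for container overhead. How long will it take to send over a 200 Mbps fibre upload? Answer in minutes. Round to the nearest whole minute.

16 minutes

2 h 51 min = 171 min = 10260 s
Audio total: 256 + 48 = 304 kbps = 0.304 Mbps.
Total bitrate: 16.954 Mbps.
File: 16.954 Mbps × 10260 s = 173948.0 Mb.
With 7% container overhead: ×1.07. → 186124.4 Mb.
At 200 Mbps: 186124.4 / 200 = 930.6 s ≈ 15.5 minutes.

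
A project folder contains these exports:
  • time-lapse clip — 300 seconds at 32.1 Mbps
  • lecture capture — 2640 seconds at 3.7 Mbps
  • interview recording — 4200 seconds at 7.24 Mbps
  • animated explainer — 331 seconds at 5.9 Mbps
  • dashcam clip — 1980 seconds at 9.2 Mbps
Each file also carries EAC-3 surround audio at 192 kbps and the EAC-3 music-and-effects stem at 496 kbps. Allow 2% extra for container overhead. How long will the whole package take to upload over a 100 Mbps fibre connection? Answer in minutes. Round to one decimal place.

13.0 minutes

Audio total: 192 + 496 = 688 kbps = 0.688 Mbps.
time-lapse clip: 32.788 Mbps × 300 s × 1.02 = 10033.1 Mb
lecture capture: 4.388 Mbps × 2640 s × 1.02 = 11816.0 Mb
interview recording: 7.928 Mbps × 4200 s × 1.02 = 33963.6 Mb
animated explainer: 6.588 Mbps × 331 s × 1.02 = 2224.2 Mb
dashcam clip: 9.888 Mbps × 1980 s × 1.02 = 19969.8 Mb
Total: 78006.7 Mb = 9750.8 MB.
At 100 Mbps: 78006.7 / 100 = 780 s ≈ 13 minutes.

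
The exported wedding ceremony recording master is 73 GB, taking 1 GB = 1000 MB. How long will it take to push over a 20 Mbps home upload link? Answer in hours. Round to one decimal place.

File: 73 GB = 584000.0 Mb.
At 20 Mbps: 584000.0 / 20 = 29200.0 s ≈ 8.11 hours.

8.1 hours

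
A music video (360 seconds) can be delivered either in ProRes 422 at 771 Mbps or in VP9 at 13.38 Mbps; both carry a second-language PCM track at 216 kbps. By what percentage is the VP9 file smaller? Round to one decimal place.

Audio: 216 kbps = 0.216 Mbps.
ProRes 422: 771.216 Mbps × 360 s = 277637.8 Mb = 34.705 GB.
VP9: 13.596 Mbps × 360 s = 4894.6 Mb = 0.612 GB.
Reduction: (1 − 0.612/34.705) × 100 = 98.24%.

98.2%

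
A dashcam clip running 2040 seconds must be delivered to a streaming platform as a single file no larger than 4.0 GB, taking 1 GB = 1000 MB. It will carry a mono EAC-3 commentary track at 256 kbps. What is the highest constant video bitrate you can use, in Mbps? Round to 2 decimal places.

15.43 Mbps

Budget: 4.0 GB = 32000.0 Mb.
Total bitrate budget: 32000.0 Mb / 2040 s = 15.686 Mbps.
Audio: 256 kbps = 0.256 Mbps.
Video: 15.686 − 0.256 = 15.430 Mbps.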